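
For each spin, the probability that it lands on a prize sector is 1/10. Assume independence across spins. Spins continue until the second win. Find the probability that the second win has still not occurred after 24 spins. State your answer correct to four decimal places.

0.2925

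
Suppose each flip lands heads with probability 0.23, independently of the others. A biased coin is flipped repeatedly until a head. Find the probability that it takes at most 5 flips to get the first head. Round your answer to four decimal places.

Y = number of flips to the first success; geometric, p = 0.23.
P(Y ≤ 5) = 1 − (1−p)^5 = 1 − 0.270678 = 0.729322

0.7293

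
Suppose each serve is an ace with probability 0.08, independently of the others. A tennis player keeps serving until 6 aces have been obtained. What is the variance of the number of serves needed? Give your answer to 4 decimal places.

862.5000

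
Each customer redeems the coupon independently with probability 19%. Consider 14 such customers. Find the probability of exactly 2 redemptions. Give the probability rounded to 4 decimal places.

X ~ Binomial(n=14, p=0.19).
P(X=2) = C(14,2) · p^2 · (1−p)^12
= 91 · 0.0361 · 0.079766 = 0.262041

0.2620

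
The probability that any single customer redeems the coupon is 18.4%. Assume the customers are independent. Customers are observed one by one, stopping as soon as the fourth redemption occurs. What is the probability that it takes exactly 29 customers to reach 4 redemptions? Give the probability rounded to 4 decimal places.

0.0233

Y = trial on which the fourth success occurs; negative binomial, r=4, p=0.184.
P(Y=29) = C(28,3) · p^4 · (1−p)^25
= 3276 · 0.0011462 · 0.006198 = 0.023274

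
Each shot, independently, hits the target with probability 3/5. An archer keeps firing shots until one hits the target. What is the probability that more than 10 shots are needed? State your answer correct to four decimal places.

Y = number of shots to the first success; geometric, p = 0.60.
P(Y > 10) = P(first 10 all fail) = (1−p)^10 = 0.000105

0.0001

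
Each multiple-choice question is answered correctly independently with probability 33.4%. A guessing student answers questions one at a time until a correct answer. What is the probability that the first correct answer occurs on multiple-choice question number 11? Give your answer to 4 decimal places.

0.0057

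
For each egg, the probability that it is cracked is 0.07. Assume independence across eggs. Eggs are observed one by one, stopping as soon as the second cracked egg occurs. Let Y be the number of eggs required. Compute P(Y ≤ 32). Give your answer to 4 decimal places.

Finishing within 32 eggs ⇔ at least 2 successes in the first 32. With X ~ Binomial(32, 0.07), P(Y ≤ 32) = 1 − P(X ≤ 1).
  k=0: C(32,0)·0.07^0·0.93^32 = 0.098052
  k=1: C(32,1)·0.07^1·0.93^31 = 0.236167
1 − 0.334219 = 0.665781

0.6658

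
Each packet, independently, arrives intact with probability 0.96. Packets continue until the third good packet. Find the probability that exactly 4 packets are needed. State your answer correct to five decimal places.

Y = trial on which the third success occurs; negative binomial, r=3, p=0.96.
P(Y=4) = C(3,2) · p^3 · (1−p)^1
= 3 · 0.88474 · 0.04 = 0.1061683

0.10617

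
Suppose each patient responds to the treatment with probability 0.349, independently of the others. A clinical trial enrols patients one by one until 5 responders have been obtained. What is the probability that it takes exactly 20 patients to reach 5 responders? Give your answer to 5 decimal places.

Y = trial on which the fifth success occurs; negative binomial, r=5, p=0.349.
P(Y=20) = C(19,4) · p^5 · (1−p)^15
= 3876 · 0.0051776 · 0.0015985 = 0.0320794

0.03208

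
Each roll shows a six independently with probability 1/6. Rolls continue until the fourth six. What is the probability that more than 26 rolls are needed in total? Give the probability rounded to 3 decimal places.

Needing more than 26 rolls ⇔ fewer than 4 successes in the first 26. With X ~ Binomial(26, 0.166667), P(Y > 26) = P(X ≤ 3).
  k=0: C(26,0)·0.166667^0·0.833333^26 = 0.00874
  k=1: C(26,1)·0.166667^1·0.833333^25 = 0.04542
  k=2: C(26,2)·0.166667^2·0.833333^24 = 0.11356
  k=3: C(26,3)·0.166667^3·0.833333^23 = 0.18170
P(X ≤ 3) = 0.34942

0.349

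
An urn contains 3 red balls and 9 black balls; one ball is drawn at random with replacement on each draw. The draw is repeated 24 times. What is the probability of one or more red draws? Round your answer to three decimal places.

0.999

P(at least one) = 1 − P(none) = 1 − (1 − 0.25)^24
= 1 − 0.00100 = 0.99900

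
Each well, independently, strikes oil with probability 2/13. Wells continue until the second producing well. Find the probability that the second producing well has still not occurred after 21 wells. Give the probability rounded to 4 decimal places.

Needing more than 21 wells ⇔ fewer than 2 successes in the first 21. With X ~ Binomial(21, 0.153846), P(Y > 21) = P(X ≤ 1).
  k=0: C(21,0)·0.153846^0·0.846154^21 = 0.029953
  k=1: C(21,1)·0.153846^1·0.846154^20 = 0.114365
P(X ≤ 1) = 0.144318

0.1443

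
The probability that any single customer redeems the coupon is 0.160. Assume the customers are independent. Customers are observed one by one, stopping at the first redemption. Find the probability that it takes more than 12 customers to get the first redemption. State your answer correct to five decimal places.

Y = number of customers to the first success; geometric, p = 0.16.
P(Y > 12) = P(first 12 all fail) = (1−p)^12 = 0.1234103

0.12341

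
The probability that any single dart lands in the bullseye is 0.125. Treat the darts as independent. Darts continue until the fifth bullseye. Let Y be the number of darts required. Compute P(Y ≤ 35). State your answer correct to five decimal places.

0.44872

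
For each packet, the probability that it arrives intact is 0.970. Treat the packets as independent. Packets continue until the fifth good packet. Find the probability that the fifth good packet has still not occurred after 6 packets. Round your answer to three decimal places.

0.012

Needing more than 6 packets ⇔ fewer than 5 successes in the first 6. With X ~ Binomial(6, 0.97), P(Y > 6) = P(X ≤ 4).
  k=0: C(6,0)·0.97^0·0.03^6 = 0.00000
  k=1: C(6,1)·0.97^1·0.03^5 = 0.00000
  k=2: C(6,2)·0.97^2·0.03^4 = 0.00001
  k=3: C(6,3)·0.97^3·0.03^3 = 0.00049
  k=4: C(6,4)·0.97^4·0.03^2 = 0.01195
P(X ≤ 4) = 0.01246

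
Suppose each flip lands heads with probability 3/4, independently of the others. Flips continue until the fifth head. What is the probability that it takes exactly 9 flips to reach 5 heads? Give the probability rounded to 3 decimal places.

Y = trial on which the fifth success occurs; negative binomial, r=5, p=0.75.
P(Y=9) = C(8,4) · p^5 · (1−p)^4
= 70 · 0.2373 · 0.0039062 = 0.06489

0.065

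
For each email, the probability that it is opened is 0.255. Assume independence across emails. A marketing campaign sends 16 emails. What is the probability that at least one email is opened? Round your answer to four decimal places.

0.9910

P(at least one) = 1 − P(none) = 1 − (1 − 0.255)^16
= 1 − 0.009005 = 0.990995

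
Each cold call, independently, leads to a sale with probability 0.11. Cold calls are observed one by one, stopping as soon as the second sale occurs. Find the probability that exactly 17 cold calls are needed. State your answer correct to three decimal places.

0.034

Y = trial on which the second success occurs; negative binomial, r=2, p=0.11.
P(Y=17) = C(16,1) · p^2 · (1−p)^15
= 16 · 0.0121 · 0.17412 = 0.03371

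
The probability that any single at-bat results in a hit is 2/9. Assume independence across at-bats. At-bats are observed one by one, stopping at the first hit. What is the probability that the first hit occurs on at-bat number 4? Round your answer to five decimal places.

Geometric (trials to first success), p = 0.222222.
P(Y = 4) = (1−p)^3 · p = 0.47051 · 0.222222 = 0.1045572

0.10456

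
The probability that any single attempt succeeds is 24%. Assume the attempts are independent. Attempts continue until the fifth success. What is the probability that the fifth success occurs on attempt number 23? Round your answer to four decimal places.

0.0417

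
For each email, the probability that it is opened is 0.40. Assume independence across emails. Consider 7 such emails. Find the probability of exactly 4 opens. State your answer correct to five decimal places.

X ~ Binomial(n=7, p=0.40).
P(X=4) = C(7,4) · p^4 · (1−p)^3
= 35 · 0.0256 · 0.216 = 0.1935360

0.19354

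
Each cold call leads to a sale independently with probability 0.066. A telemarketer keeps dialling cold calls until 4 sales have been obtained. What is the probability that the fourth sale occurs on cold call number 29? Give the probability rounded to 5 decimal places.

Y = trial on which the fourth success occurs; negative binomial, r=4, p=0.066.
P(Y=29) = C(28,3) · p^4 · (1−p)^25
= 3276 · 1.8975e-05 · 0.18141 = 0.0112769

0.01128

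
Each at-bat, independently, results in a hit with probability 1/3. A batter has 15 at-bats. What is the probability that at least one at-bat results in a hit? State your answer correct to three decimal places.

P(at least one) = 1 − P(none) = 1 − (1 − 0.333333)^15
= 1 − 0.00228 = 0.99772

0.998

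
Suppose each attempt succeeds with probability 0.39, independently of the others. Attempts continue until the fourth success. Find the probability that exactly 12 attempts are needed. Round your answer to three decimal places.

Y = trial on which the fourth success occurs; negative binomial, r=4, p=0.39.
P(Y=12) = C(11,3) · p^4 · (1−p)^8
= 165 · 0.023134 · 0.019171 = 0.07318

0.073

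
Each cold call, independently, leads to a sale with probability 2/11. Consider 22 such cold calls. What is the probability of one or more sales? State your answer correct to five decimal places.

P(at least one) = 1 − P(none) = 1 − (1 − 0.181818)^22
= 1 − 0.0120975 = 0.9879025

0.98790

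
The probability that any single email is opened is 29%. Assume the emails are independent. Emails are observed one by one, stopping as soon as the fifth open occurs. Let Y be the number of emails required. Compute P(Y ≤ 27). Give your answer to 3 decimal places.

Finishing within 27 emails ⇔ at least 5 successes in the first 27. With X ~ Binomial(27, 0.29), P(Y ≤ 27) = 1 − P(X ≤ 4).
  k=0: C(27,0)·0.29^0·0.71^27 = 0.00010
  k=1: C(27,1)·0.29^1·0.71^26 = 0.00106
  k=2: C(27,2)·0.29^2·0.71^25 = 0.00564
  k=3: C(27,3)·0.29^3·0.71^24 = 0.01921
  k=4: C(27,4)·0.29^4·0.71^23 = 0.04708
1 − 0.07309 = 0.92691

0.927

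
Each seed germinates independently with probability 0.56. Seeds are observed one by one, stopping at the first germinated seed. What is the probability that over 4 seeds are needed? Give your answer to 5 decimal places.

0.03748

Y = number of seeds to the first success; geometric, p = 0.56.
P(Y > 4) = P(first 4 all fail) = (1−p)^4 = 0.0374810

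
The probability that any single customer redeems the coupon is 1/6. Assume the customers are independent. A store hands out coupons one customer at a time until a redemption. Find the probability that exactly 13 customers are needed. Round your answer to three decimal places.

Geometric (trials to first success), p = 0.166667.
P(Y = 13) = (1−p)^12 · p = 0.11216 · 0.166667 = 0.01869

0.019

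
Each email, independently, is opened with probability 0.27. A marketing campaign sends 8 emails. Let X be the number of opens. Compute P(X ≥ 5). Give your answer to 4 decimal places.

0.0377

X ~ Binomial(8, 0.27); P(X ≥ 5) = Σ C(8,k) p^k (1−p)^(8−k) over k:
  k=5: C(8,5)·0.27^5·0.73^3 = 0.031259
  k=6: C(8,6)·0.27^6·0.73^2 = 0.005781
  k=7: C(8,7)·0.27^7·0.73^1 = 0.000611
  k=8: C(8,8)·0.27^8·0.73^0 = 0.000028
Total = 0.037679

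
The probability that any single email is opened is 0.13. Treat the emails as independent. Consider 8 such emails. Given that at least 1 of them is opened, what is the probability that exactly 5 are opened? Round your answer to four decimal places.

X ~ Binomial(8, 0.13). Want P(X=5 | X≥1) = P(X=5) / P(X≥1).
P(X=5) = C(8,5)·0.13^5·0.87^3 = 0.001369
P(X≥1) = 1 − 0.328212 = 0.671788
Ratio = 0.001369 / 0.671788 = 0.002038

0.0020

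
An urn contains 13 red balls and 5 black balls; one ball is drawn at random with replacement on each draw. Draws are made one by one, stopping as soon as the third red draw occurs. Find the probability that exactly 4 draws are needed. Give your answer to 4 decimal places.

Y = trial on which the third success occurs; negative binomial, r=3, p=0.722222.
P(Y=4) = C(3,2) · p^3 · (1−p)^1
= 3 · 0.37671 · 0.27778 = 0.313929

0.3139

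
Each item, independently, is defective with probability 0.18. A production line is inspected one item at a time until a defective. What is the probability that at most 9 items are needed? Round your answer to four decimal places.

Y = number of items to the first success; geometric, p = 0.18.
P(Y ≤ 9) = 1 − (1−p)^9 = 1 − 0.167620 = 0.832380

0.8324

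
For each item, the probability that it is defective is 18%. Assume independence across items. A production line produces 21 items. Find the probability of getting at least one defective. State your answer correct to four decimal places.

0.9845

P(at least one) = 1 − P(none) = 1 − (1 − 0.18)^21
= 1 − 0.015491 = 0.984509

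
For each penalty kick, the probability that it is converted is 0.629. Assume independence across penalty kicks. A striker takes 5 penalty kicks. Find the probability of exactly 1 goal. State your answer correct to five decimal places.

0.05958

X ~ Binomial(n=5, p=0.629).
P(X=1) = C(5,1) · p^1 · (1−p)^4
= 5 · 0.629 · 0.018945 = 0.0595822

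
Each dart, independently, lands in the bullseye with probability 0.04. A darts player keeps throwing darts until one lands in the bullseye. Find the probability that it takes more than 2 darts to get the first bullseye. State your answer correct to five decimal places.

0.92160

Y = number of darts to the first success; geometric, p = 0.04.
P(Y > 2) = P(first 2 all fail) = (1−p)^2 = 0.9216000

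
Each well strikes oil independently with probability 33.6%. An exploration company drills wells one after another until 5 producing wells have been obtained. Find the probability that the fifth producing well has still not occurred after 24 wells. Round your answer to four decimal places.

0.0563

Needing more than 24 wells ⇔ fewer than 5 successes in the first 24. With X ~ Binomial(24, 0.336), P(Y > 24) = P(X ≤ 4).
  k=0: C(24,0)·0.336^0·0.664^24 = 0.000054
  k=1: C(24,1)·0.336^1·0.664^23 = 0.000655
  k=2: C(24,2)·0.336^2·0.664^22 = 0.003813
  k=3: C(24,3)·0.336^3·0.664^21 = 0.014150
  k=4: C(24,4)·0.336^4·0.664^20 = 0.037591
P(X ≤ 4) = 0.056264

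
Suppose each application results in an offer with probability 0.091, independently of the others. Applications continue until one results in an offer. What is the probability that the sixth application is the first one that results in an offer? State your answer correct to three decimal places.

0.056

Geometric (trials to first success), p = 0.091.
P(Y = 6) = (1−p)^5 · p = 0.62061 · 0.091 = 0.05648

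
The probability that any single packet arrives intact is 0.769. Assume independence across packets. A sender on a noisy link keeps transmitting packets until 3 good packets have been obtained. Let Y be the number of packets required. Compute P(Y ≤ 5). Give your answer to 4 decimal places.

0.9155

Finishing within 5 packets ⇔ at least 3 successes in the first 5. With X ~ Binomial(5, 0.769), P(Y ≤ 5) = 1 − P(X ≤ 2).
  k=0: C(5,0)·0.769^0·0.231^5 = 0.000658
  k=1: C(5,1)·0.769^1·0.231^4 = 0.010948
  k=2: C(5,2)·0.769^2·0.231^3 = 0.072893
1 − 0.084499 = 0.915501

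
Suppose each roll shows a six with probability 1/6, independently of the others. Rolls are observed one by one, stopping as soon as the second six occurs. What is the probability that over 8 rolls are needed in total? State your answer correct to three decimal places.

0.605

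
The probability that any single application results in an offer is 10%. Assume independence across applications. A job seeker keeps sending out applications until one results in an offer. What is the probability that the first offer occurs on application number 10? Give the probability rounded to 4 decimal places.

Geometric (trials to first success), p = 0.10.
P(Y = 10) = (1−p)^9 · p = 0.38742 · 0.10 = 0.038742

0.0387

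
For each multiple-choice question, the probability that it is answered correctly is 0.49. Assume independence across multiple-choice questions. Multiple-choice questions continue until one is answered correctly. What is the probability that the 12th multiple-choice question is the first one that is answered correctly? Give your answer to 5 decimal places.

Geometric (trials to first success), p = 0.49.
P(Y = 12) = (1−p)^11 · p = 0.00060712 · 0.49 = 0.0002975

0.00030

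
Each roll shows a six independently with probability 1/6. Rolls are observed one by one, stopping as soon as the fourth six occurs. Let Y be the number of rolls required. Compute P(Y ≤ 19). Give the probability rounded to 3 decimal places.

0.393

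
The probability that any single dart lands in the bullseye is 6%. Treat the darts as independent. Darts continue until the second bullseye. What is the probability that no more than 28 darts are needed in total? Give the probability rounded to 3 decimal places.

Finishing within 28 darts ⇔ at least 2 successes in the first 28. With X ~ Binomial(28, 0.06), P(Y ≤ 28) = 1 − P(X ≤ 1).
  k=0: C(28,0)·0.06^0·0.94^28 = 0.17684
  k=1: C(28,1)·0.06^1·0.94^27 = 0.31605
1 − 0.49289 = 0.50711

0.507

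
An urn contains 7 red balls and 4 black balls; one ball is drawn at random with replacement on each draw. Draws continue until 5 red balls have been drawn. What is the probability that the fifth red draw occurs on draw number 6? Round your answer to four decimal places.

0.1897

Y = trial on which the fifth success occurs; negative binomial, r=5, p=0.636364.
P(Y=6) = C(5,4) · p^5 · (1−p)^1
= 5 · 0.10436 · 0.36364 = 0.189742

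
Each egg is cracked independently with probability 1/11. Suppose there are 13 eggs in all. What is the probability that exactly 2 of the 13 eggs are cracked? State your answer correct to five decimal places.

0.22594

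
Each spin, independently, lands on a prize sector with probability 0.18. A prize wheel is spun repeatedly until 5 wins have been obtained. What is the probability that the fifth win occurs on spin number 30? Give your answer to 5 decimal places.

Y = trial on which the fifth success occurs; negative binomial, r=5, p=0.18.
P(Y=30) = C(29,4) · p^5 · (1−p)^25
= 23751 · 0.00018896 · 0.007004 = 0.0314334

0.03143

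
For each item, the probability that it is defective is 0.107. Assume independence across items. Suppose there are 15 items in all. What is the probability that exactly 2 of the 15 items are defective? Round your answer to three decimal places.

0.276

X ~ Binomial(n=15, p=0.107).
P(X=2) = C(15,2) · p^2 · (1−p)^13
= 105 · 0.011449 · 0.22965 = 0.27607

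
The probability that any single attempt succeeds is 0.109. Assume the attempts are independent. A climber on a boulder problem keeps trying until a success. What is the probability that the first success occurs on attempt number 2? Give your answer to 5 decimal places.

Geometric (trials to first success), p = 0.109.
P(Y = 2) = (1−p)^1 · p = 0.891 · 0.109 = 0.0971190

0.09712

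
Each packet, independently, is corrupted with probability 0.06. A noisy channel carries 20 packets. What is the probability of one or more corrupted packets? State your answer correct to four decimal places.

P(at least one) = 1 − P(none) = 1 − (1 − 0.06)^20
= 1 − 0.290106 = 0.709894

0.7099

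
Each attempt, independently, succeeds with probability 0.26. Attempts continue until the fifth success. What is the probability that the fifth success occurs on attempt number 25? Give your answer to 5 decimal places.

Y = trial on which the fifth success occurs; negative binomial, r=5, p=0.26.
P(Y=25) = C(24,4) · p^5 · (1−p)^20
= 10626 · 0.0011881 · 0.0024246 = 0.0306105

0.03061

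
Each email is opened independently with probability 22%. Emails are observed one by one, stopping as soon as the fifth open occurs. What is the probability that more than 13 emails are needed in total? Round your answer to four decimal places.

Needing more than 13 emails ⇔ fewer than 5 successes in the first 13. With X ~ Binomial(13, 0.22), P(Y > 13) = P(X ≤ 4).
  k=0: C(13,0)·0.22^0·0.78^13 = 0.039558
  k=1: C(13,1)·0.22^1·0.78^12 = 0.145045
  k=2: C(13,2)·0.22^2·0.78^11 = 0.245460
  k=3: C(13,3)·0.22^3·0.78^10 = 0.253852
  k=4: C(13,4)·0.22^4·0.78^9 = 0.178998
P(X ≤ 4) = 0.862912

0.8629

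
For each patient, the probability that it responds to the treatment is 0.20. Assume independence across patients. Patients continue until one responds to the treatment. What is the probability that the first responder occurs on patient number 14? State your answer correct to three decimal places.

Geometric (trials to first success), p = 0.20.
P(Y = 14) = (1−p)^13 · p = 0.054976 · 0.20 = 0.01100

0.011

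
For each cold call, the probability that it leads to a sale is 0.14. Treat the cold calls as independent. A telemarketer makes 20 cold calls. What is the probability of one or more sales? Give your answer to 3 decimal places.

0.951

P(at least one) = 1 − P(none) = 1 − (1 − 0.14)^20
= 1 − 0.04897 = 0.95103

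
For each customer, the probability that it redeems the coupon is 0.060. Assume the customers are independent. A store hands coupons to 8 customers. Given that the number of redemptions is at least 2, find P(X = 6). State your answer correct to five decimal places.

X ~ Binomial(8, 0.06). Want P(X=6 | X≥2) = P(X=6) / P(X≥2).
P(X=6) = C(8,6)·0.06^6·0.94^2 = 0.0000012
P(X≥2) = 1 − 0.6095689 − 0.3112692 = 0.0791618
Ratio = 0.0000012 / 0.0791618 = 0.0000146

0.00001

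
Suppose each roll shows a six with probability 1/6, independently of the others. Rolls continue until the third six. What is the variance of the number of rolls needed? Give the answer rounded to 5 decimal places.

90.00000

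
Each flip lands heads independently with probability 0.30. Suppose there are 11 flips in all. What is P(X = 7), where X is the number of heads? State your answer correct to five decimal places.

X ~ Binomial(n=11, p=0.30).
P(X=7) = C(11,7) · p^7 · (1−p)^4
= 330 · 0.0002187 · 0.2401 = 0.0173283

0.01733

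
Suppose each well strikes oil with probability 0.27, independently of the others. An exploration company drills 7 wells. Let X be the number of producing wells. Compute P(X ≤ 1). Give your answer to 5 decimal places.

0.39650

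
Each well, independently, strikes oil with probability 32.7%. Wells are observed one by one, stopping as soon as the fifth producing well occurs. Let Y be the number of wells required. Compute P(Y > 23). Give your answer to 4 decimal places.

0.0851

Needing more than 23 wells ⇔ fewer than 5 successes in the first 23. With X ~ Binomial(23, 0.327), P(Y > 23) = P(X ≤ 4).
  k=0: C(23,0)·0.327^0·0.673^23 = 0.000111
  k=1: C(23,1)·0.327^1·0.673^22 = 0.001238
  k=2: C(23,2)·0.327^2·0.673^21 = 0.006615
  k=3: C(23,3)·0.327^3·0.673^20 = 0.022499
  k=4: C(23,4)·0.327^4·0.673^19 = 0.054660
P(X ≤ 4) = 0.085122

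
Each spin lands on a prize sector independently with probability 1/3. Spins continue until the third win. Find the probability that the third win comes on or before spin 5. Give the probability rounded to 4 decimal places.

0.2099

Finishing within 5 spins ⇔ at least 3 successes in the first 5. With X ~ Binomial(5, 0.333333), P(Y ≤ 5) = 1 − P(X ≤ 2).
  k=0: C(5,0)·0.333333^0·0.666667^5 = 0.131687
  k=1: C(5,1)·0.333333^1·0.666667^4 = 0.329218
  k=2: C(5,2)·0.333333^2·0.666667^3 = 0.329218
1 − 0.790123 = 0.209877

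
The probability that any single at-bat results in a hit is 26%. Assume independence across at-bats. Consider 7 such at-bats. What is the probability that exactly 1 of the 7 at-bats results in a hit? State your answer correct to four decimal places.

X ~ Binomial(n=7, p=0.26).
P(X=1) = C(7,1) · p^1 · (1−p)^6
= 7 · 0.26 · 0.16421 = 0.298856

0.2989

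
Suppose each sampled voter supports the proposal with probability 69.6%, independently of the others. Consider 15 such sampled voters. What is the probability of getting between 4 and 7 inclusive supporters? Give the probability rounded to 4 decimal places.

0.0537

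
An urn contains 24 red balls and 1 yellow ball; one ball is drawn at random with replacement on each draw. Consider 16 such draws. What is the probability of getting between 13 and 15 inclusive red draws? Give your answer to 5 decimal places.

X ~ Binomial(16, 0.96); P(13 ≤ X ≤ 15) = Σ C(16,k) p^k (1−p)^(16−k) over k:
  k=13: C(16,13)·0.96^13·0.04^3 = 0.0210811
  k=14: C(16,14)·0.96^14·0.04^2 = 0.1084173
  k=15: C(16,15)·0.96^15·0.04^1 = 0.3469353
Total = 0.4764337

0.47643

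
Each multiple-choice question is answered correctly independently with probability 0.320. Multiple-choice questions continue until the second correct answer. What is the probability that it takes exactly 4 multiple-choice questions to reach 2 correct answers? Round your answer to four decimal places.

Y = trial on which the second success occurs; negative binomial, r=2, p=0.32.
P(Y=4) = C(3,1) · p^2 · (1−p)^2
= 3 · 0.1024 · 0.4624 = 0.142049

0.1420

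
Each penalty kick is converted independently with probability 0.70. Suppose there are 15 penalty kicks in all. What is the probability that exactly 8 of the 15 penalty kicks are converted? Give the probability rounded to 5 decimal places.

X ~ Binomial(n=15, p=0.70).
P(X=8) = C(15,8) · p^8 · (1−p)^7
= 6435 · 0.057648 · 0.0002187 = 0.0811300

0.08113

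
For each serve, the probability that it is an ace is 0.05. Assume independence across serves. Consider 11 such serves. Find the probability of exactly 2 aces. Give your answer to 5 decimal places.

X ~ Binomial(n=11, p=0.05).
P(X=2) = C(11,2) · p^2 · (1−p)^9
= 55 · 0.0025 · 0.63025 = 0.0866593

0.08666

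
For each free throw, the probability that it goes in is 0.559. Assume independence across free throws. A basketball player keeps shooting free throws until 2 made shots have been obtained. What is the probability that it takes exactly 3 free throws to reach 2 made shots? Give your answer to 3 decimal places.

0.276

Y = trial on which the second success occurs; negative binomial, r=2, p=0.559.
P(Y=3) = C(2,1) · p^2 · (1−p)^1
= 2 · 0.31248 · 0.441 = 0.27561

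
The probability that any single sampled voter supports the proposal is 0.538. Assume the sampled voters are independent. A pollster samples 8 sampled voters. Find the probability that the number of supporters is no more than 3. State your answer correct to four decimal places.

X ~ Binomial(8, 0.538); P(X ≤ 3) = Σ C(8,k) p^k (1−p)^(8−k) over k:
  k=0: C(8,0)·0.538^0·0.462^8 = 0.002076
  k=1: C(8,1)·0.538^1·0.462^7 = 0.019336
  k=2: C(8,2)·0.538^2·0.462^6 = 0.078809
  k=3: C(8,3)·0.538^3·0.462^5 = 0.183546
Total = 0.283766

0.2838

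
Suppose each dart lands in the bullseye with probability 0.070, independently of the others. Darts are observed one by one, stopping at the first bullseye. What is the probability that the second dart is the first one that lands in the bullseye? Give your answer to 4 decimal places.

Geometric (trials to first success), p = 0.07.
P(Y = 2) = (1−p)^1 · p = 0.93 · 0.07 = 0.065100

0.0651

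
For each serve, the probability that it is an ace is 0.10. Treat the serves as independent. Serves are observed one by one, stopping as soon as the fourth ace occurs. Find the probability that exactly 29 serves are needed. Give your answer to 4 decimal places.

Y = trial on which the fourth success occurs; negative binomial, r=4, p=0.10.
P(Y=29) = C(28,3) · p^4 · (1−p)^25
= 3276 · 0.0001 · 0.07179 = 0.023518

0.0235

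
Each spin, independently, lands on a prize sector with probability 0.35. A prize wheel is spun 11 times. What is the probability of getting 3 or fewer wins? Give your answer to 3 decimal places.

X ~ Binomial(11, 0.35); P(X ≤ 3) = Σ C(11,k) p^k (1−p)^(11−k) over k:
  k=0: C(11,0)·0.35^0·0.65^11 = 0.00875
  k=1: C(11,1)·0.35^1·0.65^10 = 0.05183
  k=2: C(11,2)·0.35^2·0.65^9 = 0.13955
  k=3: C(11,3)·0.35^3·0.65^8 = 0.22542
Total = 0.42555

0.426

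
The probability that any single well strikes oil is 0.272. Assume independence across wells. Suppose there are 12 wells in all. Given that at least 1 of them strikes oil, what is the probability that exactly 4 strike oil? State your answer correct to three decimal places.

0.219

X ~ Binomial(12, 0.272). Want P(X=4 | X≥1) = P(X=4) / P(X≥1).
P(X=4) = C(12,4)·0.272^4·0.728^8 = 0.21376
P(X≥1) = 1 − 0.02216 = 0.97784
Ratio = 0.21376 / 0.97784 = 0.21861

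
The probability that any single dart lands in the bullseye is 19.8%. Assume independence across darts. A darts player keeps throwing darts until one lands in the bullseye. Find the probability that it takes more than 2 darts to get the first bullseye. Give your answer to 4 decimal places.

Y = number of darts to the first success; geometric, p = 0.198.
P(Y > 2) = P(first 2 all fail) = (1−p)^2 = 0.643204

0.6432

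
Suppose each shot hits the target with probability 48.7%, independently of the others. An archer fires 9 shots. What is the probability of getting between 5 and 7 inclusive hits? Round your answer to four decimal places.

X ~ Binomial(9, 0.487); P(5 ≤ X ≤ 7) = Σ C(9,k) p^k (1−p)^(9−k) over k:
  k=5: C(9,5)·0.487^5·0.513^4 = 0.239048
  k=6: C(9,6)·0.487^6·0.513^3 = 0.151288
  k=7: C(9,7)·0.487^7·0.513^2 = 0.061552
Total = 0.451888

0.4519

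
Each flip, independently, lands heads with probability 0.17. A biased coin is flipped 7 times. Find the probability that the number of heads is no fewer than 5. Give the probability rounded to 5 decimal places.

0.00220

X ~ Binomial(7, 0.17); P(X ≥ 5) = Σ C(7,k) p^k (1−p)^(7−k) over k:
  k=5: C(7,5)·0.17^5·0.83^2 = 0.0020541
  k=6: C(7,6)·0.17^6·0.83^1 = 0.0001402
  k=7: C(7,7)·0.17^7·0.83^0 = 0.0000041
Total = 0.0021984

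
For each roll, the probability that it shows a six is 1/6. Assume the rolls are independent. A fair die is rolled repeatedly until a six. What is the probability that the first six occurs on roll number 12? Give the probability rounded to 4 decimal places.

0.0224

Geometric (trials to first success), p = 0.166667.
P(Y = 12) = (1−p)^11 · p = 0.13459 · 0.166667 = 0.022431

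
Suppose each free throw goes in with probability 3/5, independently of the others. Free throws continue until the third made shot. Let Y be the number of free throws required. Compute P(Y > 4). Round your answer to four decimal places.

Needing more than 4 free throws ⇔ fewer than 3 successes in the first 4. With X ~ Binomial(4, 0.60), P(Y > 4) = P(X ≤ 2).
  k=0: C(4,0)·0.60^0·0.40^4 = 0.025600
  k=1: C(4,1)·0.60^1·0.40^3 = 0.153600
  k=2: C(4,2)·0.60^2·0.40^2 = 0.345600
P(X ≤ 2) = 0.524800

0.5248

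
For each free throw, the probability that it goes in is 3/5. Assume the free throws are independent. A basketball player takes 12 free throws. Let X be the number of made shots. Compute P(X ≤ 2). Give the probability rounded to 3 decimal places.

0.003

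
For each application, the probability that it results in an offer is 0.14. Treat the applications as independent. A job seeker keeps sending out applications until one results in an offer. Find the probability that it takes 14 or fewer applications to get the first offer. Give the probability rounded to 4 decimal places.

Y = number of applications to the first success; geometric, p = 0.14.
P(Y ≤ 14) = 1 − (1−p)^14 = 1 − 0.121054 = 0.878946

0.8789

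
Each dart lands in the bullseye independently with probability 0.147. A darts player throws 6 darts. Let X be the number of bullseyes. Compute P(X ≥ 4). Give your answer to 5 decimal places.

0.00546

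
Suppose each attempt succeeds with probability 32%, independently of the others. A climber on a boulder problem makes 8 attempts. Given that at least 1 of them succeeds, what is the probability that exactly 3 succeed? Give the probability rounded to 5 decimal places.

X ~ Binomial(8, 0.32). Want P(X=3 | X≥1) = P(X=3) / P(X≥1).
P(X=3) = C(8,3)·0.32^3·0.68^5 = 0.2667980
P(X≥1) = 1 − 0.0457163 = 0.9542837
Ratio = 0.2667980 / 0.9542837 = 0.2795793

0.27958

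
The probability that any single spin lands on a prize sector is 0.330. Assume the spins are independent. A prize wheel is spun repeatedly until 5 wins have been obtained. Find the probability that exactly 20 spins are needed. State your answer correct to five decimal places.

Y = trial on which the fifth success occurs; negative binomial, r=5, p=0.33.
P(Y=20) = C(19,4) · p^5 · (1−p)^15
= 3876 · 0.0039135 · 0.0024611 = 0.0373315

0.03733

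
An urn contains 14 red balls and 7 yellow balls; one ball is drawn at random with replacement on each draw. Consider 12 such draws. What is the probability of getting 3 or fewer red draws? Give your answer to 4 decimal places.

X ~ Binomial(12, 0.666667); P(X ≤ 3) = Σ C(12,k) p^k (1−p)^(12−k) over k:
  k=0: C(12,0)·0.666667^0·0.333333^12 = 0.000002
  k=1: C(12,1)·0.666667^1·0.333333^11 = 0.000045
  k=2: C(12,2)·0.666667^2·0.333333^10 = 0.000497
  k=3: C(12,3)·0.666667^3·0.333333^9 = 0.003312
Total = 0.003856

0.0039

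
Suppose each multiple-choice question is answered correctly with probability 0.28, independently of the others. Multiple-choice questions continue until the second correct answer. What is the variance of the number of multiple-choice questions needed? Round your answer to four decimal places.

18.3673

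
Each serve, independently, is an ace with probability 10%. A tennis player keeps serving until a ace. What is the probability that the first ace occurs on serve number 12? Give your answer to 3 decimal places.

0.031

Geometric (trials to first success), p = 0.10.
P(Y = 12) = (1−p)^11 · p = 0.31381 · 0.10 = 0.03138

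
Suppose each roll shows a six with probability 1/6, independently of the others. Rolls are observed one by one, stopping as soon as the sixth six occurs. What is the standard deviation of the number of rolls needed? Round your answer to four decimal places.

13.4164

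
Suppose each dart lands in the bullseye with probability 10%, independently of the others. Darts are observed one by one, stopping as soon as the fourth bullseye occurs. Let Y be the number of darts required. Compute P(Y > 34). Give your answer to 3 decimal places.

Needing more than 34 darts ⇔ fewer than 4 successes in the first 34. With X ~ Binomial(34, 0.10), P(Y > 34) = P(X ≤ 3).
  k=0: C(34,0)·0.10^0·0.90^34 = 0.02781
  k=1: C(34,1)·0.10^1·0.90^33 = 0.10507
  k=2: C(34,2)·0.10^2·0.90^32 = 0.19263
  k=3: C(34,3)·0.10^3·0.90^31 = 0.22830
P(X ≤ 3) = 0.55382

0.554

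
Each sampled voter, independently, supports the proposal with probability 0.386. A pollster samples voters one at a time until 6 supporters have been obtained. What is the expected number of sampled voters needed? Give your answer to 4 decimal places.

15.5440

Y = total sampled voters until the sixth success; negative binomial with r=6, p=0.386.
E[Y] = r / p = 6 / 0.386 = 15.544041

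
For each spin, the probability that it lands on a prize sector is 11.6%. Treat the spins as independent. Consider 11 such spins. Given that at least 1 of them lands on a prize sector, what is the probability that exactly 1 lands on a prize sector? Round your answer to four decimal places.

0.5009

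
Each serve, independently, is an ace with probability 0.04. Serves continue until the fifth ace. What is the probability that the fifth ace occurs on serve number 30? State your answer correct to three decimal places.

0.001

Y = trial on which the fifth success occurs; negative binomial, r=5, p=0.04.
P(Y=30) = C(29,4) · p^5 · (1−p)^25
= 23751 · 1.024e-07 · 0.3604 = 0.00088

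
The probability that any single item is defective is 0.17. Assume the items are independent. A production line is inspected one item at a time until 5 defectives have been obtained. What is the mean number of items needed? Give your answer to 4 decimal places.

29.4118

Y = total items until the fifth success; negative binomial with r=5, p=0.17.
E[Y] = r / p = 5 / 0.17 = 29.411765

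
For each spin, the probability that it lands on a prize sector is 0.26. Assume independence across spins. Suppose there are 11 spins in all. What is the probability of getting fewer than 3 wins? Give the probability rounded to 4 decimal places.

0.4247

X ~ Binomial(11, 0.26); P(X ≤ 2) = Σ C(11,k) p^k (1−p)^(11−k) over k:
  k=0: C(11,0)·0.26^0·0.74^11 = 0.036438
  k=1: C(11,1)·0.26^1·0.74^10 = 0.140826
  k=2: C(11,2)·0.26^2·0.74^9 = 0.247397
Total = 0.424661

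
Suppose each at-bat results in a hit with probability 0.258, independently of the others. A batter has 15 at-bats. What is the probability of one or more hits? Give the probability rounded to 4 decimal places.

0.9886

P(at least one) = 1 − P(none) = 1 − (1 − 0.258)^15
= 1 − 0.011378 = 0.988622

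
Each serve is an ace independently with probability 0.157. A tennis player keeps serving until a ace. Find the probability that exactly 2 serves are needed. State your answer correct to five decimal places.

0.13235

Geometric (trials to first success), p = 0.157.
P(Y = 2) = (1−p)^1 · p = 0.843 · 0.157 = 0.1323510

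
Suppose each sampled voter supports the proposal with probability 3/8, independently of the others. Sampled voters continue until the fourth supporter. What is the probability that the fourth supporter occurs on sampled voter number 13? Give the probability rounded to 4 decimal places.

Y = trial on which the fourth success occurs; negative binomial, r=4, p=0.375.
P(Y=13) = C(12,3) · p^4 · (1−p)^9
= 220 · 0.019775 · 0.014552 = 0.063309

0.0633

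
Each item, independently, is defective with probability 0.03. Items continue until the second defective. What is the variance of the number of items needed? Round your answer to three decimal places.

2155.556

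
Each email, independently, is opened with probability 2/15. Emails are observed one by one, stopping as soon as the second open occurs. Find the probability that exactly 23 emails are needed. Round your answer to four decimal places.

Y = trial on which the second success occurs; negative binomial, r=2, p=0.133333.
P(Y=23) = C(22,1) · p^2 · (1−p)^21
= 22 · 0.017778 · 0.049533 = 0.019373

0.0194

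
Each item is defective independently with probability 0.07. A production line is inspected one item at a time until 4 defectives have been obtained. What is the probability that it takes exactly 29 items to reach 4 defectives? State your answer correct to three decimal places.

Y = trial on which the fourth success occurs; negative binomial, r=4, p=0.07.
P(Y=29) = C(28,3) · p^4 · (1−p)^25
= 3276 · 2.401e-05 · 0.16296 = 0.01282

0.013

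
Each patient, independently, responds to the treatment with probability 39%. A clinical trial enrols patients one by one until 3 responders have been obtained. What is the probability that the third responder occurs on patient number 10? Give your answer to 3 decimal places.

0.067

Y = trial on which the third success occurs; negative binomial, r=3, p=0.39.
P(Y=10) = C(9,2) · p^3 · (1−p)^7
= 36 · 0.059319 · 0.031427 = 0.06711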